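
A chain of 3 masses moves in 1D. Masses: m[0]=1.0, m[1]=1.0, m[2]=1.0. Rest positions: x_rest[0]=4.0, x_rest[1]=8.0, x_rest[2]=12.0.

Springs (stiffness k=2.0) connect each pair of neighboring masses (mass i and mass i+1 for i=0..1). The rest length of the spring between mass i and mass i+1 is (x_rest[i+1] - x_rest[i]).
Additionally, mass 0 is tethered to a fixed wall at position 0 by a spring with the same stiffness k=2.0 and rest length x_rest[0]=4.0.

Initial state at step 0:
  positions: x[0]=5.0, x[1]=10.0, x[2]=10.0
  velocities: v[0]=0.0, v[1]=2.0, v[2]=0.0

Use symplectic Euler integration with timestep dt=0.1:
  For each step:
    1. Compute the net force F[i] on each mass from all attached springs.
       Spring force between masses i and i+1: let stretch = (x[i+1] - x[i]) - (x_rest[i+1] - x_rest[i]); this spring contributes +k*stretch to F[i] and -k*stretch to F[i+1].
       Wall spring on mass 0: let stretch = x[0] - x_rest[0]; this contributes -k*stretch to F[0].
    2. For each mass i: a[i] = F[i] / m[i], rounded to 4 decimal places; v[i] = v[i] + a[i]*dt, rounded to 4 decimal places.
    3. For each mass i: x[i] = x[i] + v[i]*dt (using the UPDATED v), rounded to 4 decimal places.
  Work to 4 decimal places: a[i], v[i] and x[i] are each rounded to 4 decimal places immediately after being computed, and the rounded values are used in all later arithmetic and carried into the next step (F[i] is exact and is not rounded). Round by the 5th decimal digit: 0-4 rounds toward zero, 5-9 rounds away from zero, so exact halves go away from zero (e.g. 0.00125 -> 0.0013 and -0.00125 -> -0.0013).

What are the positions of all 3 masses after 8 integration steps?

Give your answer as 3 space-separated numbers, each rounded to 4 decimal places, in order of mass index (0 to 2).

Answer: 4.9244 8.4701 12.4840

Derivation:
Step 0: x=[5.0000 10.0000 10.0000] v=[0.0000 2.0000 0.0000]
Step 1: x=[5.0000 10.1000 10.0800] v=[0.0000 1.0000 0.8000]
Step 2: x=[5.0020 10.0976 10.2404] v=[0.0200 -0.0240 1.6040]
Step 3: x=[5.0059 9.9961 10.4779] v=[0.0387 -1.0146 2.3754]
Step 4: x=[5.0095 9.8045 10.7858] v=[0.0356 -1.9163 3.0790]
Step 5: x=[5.0088 9.5366 11.1541] v=[-0.0073 -2.6790 3.6827]
Step 6: x=[4.9985 9.2105 11.5700] v=[-0.1035 -3.2611 4.1592]
Step 7: x=[4.9724 8.8473 12.0187] v=[-0.2608 -3.6316 4.4873]
Step 8: x=[4.9244 8.4701 12.4840] v=[-0.4803 -3.7723 4.6530]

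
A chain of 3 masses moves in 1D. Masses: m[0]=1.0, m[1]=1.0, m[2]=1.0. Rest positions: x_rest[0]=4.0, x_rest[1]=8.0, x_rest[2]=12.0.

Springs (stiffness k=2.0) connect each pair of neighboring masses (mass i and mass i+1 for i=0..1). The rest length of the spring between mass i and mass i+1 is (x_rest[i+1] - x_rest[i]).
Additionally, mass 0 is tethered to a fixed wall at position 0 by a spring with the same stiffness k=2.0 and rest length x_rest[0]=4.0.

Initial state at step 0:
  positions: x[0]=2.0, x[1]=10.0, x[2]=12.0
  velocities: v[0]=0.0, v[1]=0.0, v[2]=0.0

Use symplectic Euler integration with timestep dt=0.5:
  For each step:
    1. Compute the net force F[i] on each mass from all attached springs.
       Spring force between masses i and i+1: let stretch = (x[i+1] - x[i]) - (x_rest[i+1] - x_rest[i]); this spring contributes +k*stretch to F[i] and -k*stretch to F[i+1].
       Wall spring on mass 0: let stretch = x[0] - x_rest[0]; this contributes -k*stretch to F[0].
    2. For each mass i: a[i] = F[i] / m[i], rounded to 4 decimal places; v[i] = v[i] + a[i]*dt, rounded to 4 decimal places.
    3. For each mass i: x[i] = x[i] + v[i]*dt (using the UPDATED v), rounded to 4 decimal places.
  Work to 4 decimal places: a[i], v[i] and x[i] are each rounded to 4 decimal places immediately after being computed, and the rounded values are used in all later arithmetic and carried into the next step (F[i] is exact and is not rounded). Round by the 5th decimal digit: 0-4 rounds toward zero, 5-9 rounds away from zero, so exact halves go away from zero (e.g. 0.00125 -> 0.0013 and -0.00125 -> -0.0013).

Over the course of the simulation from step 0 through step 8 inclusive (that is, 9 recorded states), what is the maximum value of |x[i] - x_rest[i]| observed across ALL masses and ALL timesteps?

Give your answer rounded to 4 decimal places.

Answer: 2.7500

Derivation:
Step 0: x=[2.0000 10.0000 12.0000] v=[0.0000 0.0000 0.0000]
Step 1: x=[5.0000 7.0000 13.0000] v=[6.0000 -6.0000 2.0000]
Step 2: x=[6.5000 6.0000 13.0000] v=[3.0000 -2.0000 0.0000]
Step 3: x=[4.5000 8.7500 11.5000] v=[-4.0000 5.5000 -3.0000]
Step 4: x=[2.3750 10.7500 10.6250] v=[-4.2500 4.0000 -1.7500]
Step 5: x=[3.2500 8.5000 11.8125] v=[1.7500 -4.5000 2.3750]
Step 6: x=[5.1250 5.2813 13.3438] v=[3.7500 -6.4375 3.0625]
Step 7: x=[4.5157 6.0157 12.8438] v=[-1.2187 1.4687 -1.0000]
Step 8: x=[2.3985 9.4141 10.9298] v=[-4.2344 6.7968 -3.8281]
Max displacement = 2.7500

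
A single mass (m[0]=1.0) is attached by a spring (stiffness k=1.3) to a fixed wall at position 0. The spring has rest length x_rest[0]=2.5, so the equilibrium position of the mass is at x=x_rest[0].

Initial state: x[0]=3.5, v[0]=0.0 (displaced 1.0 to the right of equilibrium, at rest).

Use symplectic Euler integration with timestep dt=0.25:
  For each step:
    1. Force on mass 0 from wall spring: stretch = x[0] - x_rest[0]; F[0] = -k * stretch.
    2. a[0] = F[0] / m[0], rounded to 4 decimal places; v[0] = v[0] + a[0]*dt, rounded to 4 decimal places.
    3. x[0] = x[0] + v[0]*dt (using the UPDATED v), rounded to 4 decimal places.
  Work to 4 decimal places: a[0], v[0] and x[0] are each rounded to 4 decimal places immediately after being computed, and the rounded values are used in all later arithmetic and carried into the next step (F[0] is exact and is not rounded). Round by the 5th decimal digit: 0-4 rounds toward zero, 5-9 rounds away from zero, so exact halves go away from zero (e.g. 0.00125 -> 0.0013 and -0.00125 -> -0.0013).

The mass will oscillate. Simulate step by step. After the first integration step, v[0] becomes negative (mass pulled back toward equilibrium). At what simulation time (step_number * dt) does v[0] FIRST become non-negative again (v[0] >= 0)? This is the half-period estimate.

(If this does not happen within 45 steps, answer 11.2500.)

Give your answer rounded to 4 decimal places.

Step 0: x=[3.5000] v=[0.0000]
Step 1: x=[3.4188] v=[-0.3250]
Step 2: x=[3.2629] v=[-0.6236]
Step 3: x=[3.0450] v=[-0.8716]
Step 4: x=[2.7828] v=[-1.0487]
Step 5: x=[2.4977] v=[-1.1406]
Step 6: x=[2.2127] v=[-1.1399]
Step 7: x=[1.9511] v=[-1.0465]
Step 8: x=[1.7341] v=[-0.8681]
Step 9: x=[1.5793] v=[-0.6192]
Step 10: x=[1.4993] v=[-0.3200]
Step 11: x=[1.5006] v=[0.0052]
First v>=0 after going negative at step 11, time=2.7500

Answer: 2.7500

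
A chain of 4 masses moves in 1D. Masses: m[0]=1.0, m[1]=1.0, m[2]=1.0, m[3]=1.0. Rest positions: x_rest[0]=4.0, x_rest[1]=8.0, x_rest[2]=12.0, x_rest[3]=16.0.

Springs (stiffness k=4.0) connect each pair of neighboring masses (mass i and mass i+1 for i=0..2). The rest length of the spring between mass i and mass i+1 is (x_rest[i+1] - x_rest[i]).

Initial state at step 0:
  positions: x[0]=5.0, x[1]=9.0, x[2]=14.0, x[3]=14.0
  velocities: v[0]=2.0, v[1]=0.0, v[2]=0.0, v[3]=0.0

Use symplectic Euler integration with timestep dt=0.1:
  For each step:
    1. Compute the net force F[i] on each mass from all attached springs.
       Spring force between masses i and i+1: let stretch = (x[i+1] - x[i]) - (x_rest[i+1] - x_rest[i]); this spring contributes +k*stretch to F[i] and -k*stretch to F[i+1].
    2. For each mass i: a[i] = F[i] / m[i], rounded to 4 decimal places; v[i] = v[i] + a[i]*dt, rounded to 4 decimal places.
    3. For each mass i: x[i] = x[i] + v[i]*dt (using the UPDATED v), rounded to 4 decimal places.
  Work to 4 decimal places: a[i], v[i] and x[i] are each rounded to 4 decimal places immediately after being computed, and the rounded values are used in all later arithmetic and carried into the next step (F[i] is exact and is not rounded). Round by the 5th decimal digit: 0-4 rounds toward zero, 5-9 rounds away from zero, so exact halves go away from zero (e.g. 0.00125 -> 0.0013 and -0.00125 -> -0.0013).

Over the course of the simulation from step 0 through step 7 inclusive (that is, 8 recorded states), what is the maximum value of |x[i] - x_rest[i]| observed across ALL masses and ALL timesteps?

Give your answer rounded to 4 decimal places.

Answer: 2.1346

Derivation:
Step 0: x=[5.0000 9.0000 14.0000 14.0000] v=[2.0000 0.0000 0.0000 0.0000]
Step 1: x=[5.2000 9.0400 13.8000 14.1600] v=[2.0000 0.4000 -2.0000 1.6000]
Step 2: x=[5.3936 9.1168 13.4240 14.4656] v=[1.9360 0.7680 -3.7600 3.0560]
Step 3: x=[5.5761 9.2170 12.9174 14.8895] v=[1.8253 1.0016 -5.0662 4.2394]
Step 4: x=[5.7443 9.3195 12.3417 15.3946] v=[1.6817 1.0254 -5.7575 5.0506]
Step 5: x=[5.8955 9.3999 11.7672 15.9375] v=[1.5118 0.8042 -5.7452 5.4294]
Step 6: x=[6.0269 9.4348 11.2648 16.4736] v=[1.3136 0.3494 -5.0240 5.3613]
Step 7: x=[6.1346 9.4066 10.8976 16.9614] v=[1.0768 -0.2818 -3.6725 4.8778]
Max displacement = 2.1346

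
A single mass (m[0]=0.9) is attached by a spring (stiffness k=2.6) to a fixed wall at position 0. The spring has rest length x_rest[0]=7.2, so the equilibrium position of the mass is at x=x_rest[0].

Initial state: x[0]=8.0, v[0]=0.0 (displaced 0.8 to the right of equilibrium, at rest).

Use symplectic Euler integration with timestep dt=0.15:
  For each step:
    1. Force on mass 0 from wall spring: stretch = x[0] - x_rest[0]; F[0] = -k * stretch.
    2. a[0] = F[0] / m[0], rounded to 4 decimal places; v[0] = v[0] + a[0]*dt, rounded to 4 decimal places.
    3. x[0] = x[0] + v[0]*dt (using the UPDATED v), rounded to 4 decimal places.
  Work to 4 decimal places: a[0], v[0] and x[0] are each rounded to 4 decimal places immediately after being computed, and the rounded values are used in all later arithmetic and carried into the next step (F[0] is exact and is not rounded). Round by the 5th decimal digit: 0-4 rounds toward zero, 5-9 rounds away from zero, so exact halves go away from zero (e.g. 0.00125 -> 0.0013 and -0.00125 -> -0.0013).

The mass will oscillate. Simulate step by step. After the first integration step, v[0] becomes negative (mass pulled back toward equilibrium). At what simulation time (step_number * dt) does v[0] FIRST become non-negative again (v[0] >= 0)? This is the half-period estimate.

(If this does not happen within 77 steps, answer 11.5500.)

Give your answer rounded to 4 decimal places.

Answer: 1.9500

Derivation:
Step 0: x=[8.0000] v=[0.0000]
Step 1: x=[7.9480] v=[-0.3467]
Step 2: x=[7.8474] v=[-0.6708]
Step 3: x=[7.7047] v=[-0.9513]
Step 4: x=[7.5292] v=[-1.1700]
Step 5: x=[7.3323] v=[-1.3127]
Step 6: x=[7.1268] v=[-1.3700]
Step 7: x=[6.9261] v=[-1.3383]
Step 8: x=[6.7432] v=[-1.2196]
Step 9: x=[6.5899] v=[-1.0217]
Step 10: x=[6.4763] v=[-0.7573]
Step 11: x=[6.4097] v=[-0.4437]
Step 12: x=[6.3945] v=[-0.1012]
Step 13: x=[6.4317] v=[0.2479]
First v>=0 after going negative at step 13, time=1.9500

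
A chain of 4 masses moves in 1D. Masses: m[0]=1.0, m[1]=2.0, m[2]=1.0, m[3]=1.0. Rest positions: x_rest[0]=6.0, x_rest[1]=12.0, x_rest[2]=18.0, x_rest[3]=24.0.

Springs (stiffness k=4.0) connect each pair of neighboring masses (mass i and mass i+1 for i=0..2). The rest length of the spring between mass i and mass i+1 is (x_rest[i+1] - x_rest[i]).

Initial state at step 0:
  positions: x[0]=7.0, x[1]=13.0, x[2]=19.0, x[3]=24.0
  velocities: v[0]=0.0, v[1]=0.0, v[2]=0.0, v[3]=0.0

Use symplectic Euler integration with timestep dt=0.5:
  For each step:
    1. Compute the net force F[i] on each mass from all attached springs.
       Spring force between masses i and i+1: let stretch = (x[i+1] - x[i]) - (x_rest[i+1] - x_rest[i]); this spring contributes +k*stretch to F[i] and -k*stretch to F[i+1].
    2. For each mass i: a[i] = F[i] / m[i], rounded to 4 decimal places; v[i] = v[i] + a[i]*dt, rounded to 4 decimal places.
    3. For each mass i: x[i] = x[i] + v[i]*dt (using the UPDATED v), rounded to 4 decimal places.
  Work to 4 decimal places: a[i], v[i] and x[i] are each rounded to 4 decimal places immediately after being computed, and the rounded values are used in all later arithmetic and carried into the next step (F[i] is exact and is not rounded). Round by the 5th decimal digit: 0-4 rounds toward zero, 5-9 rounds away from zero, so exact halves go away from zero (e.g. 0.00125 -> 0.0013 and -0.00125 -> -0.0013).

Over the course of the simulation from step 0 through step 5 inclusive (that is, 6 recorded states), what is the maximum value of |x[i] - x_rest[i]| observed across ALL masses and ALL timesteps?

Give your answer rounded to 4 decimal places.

Answer: 1.5000

Derivation:
Step 0: x=[7.0000 13.0000 19.0000 24.0000] v=[0.0000 0.0000 0.0000 0.0000]
Step 1: x=[7.0000 13.0000 18.0000 25.0000] v=[0.0000 0.0000 -2.0000 2.0000]
Step 2: x=[7.0000 12.5000 19.0000 25.0000] v=[0.0000 -1.0000 2.0000 0.0000]
Step 3: x=[6.5000 12.5000 19.5000 25.0000] v=[-1.0000 0.0000 1.0000 0.0000]
Step 4: x=[6.0000 13.0000 18.5000 25.5000] v=[-1.0000 1.0000 -2.0000 1.0000]
Step 5: x=[6.5000 12.7500 19.0000 25.0000] v=[1.0000 -0.5000 1.0000 -1.0000]
Max displacement = 1.5000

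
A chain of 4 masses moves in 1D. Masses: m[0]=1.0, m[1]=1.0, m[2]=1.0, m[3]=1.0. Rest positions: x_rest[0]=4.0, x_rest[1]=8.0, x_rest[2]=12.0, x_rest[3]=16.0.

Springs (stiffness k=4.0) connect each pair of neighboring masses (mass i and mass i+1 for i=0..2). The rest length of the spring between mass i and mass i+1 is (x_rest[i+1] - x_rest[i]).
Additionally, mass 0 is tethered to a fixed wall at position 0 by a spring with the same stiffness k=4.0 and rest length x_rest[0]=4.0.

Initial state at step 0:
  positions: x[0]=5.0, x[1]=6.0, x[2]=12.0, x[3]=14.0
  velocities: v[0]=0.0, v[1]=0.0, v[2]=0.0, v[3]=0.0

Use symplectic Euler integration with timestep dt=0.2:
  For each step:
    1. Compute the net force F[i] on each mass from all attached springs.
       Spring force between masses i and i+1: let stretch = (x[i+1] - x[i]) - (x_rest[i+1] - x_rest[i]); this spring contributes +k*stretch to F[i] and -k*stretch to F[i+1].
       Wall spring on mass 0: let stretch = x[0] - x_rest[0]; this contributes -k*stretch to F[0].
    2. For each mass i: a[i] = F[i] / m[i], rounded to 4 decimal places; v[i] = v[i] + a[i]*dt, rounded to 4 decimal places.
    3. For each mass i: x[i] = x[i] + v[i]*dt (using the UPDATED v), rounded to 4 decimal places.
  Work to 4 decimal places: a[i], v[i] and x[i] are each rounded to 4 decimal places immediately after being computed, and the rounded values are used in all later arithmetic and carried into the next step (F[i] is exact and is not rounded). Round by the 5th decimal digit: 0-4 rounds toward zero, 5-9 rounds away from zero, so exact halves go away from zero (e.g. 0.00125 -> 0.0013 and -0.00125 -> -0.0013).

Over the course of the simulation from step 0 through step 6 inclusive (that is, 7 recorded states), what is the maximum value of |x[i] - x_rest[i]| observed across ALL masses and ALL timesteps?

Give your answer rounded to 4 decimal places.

Answer: 2.1412

Derivation:
Step 0: x=[5.0000 6.0000 12.0000 14.0000] v=[0.0000 0.0000 0.0000 0.0000]
Step 1: x=[4.3600 6.8000 11.3600 14.3200] v=[-3.2000 4.0000 -3.2000 1.6000]
Step 2: x=[3.4128 7.9392 10.4640 14.8064] v=[-4.7360 5.6960 -4.4800 2.4320]
Step 3: x=[2.6438 8.7581 9.8588 15.2380] v=[-3.8451 4.0947 -3.0259 2.1581]
Step 4: x=[2.4301 8.7749 9.9382 15.4489] v=[-1.0687 0.0838 0.3969 1.0547]
Step 5: x=[2.8427 7.9626 10.7132 15.4181] v=[2.0631 -4.0614 3.8748 -0.1539]
Step 6: x=[3.6197 6.7712 11.8008 15.2745] v=[3.8849 -5.9568 5.4382 -0.7178]
Max displacement = 2.1412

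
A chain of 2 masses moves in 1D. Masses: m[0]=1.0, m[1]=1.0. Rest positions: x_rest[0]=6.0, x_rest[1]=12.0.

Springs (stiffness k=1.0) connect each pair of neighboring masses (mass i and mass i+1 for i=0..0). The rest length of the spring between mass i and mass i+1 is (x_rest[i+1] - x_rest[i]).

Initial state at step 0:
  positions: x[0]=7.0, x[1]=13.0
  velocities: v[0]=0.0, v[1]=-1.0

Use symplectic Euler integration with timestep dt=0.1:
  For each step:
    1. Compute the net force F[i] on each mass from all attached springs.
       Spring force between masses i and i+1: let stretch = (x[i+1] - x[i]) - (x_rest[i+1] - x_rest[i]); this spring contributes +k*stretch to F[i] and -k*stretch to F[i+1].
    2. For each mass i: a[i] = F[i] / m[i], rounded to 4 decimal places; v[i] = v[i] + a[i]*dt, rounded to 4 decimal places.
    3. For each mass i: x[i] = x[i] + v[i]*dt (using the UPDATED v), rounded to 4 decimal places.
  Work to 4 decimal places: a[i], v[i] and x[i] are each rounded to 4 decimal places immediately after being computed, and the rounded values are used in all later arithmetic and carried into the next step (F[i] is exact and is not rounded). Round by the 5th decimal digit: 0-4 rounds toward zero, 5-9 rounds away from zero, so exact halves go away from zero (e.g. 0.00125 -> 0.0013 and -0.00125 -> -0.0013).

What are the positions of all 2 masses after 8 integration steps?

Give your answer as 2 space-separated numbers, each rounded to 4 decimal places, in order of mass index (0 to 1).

Step 0: x=[7.0000 13.0000] v=[0.0000 -1.0000]
Step 1: x=[7.0000 12.9000] v=[0.0000 -1.0000]
Step 2: x=[6.9990 12.8010] v=[-0.0100 -0.9900]
Step 3: x=[6.9960 12.7040] v=[-0.0298 -0.9702]
Step 4: x=[6.9901 12.6099] v=[-0.0590 -0.9410]
Step 5: x=[6.9804 12.5196] v=[-0.0970 -0.9030]
Step 6: x=[6.9661 12.4339] v=[-0.1431 -0.8569]
Step 7: x=[6.9465 12.3535] v=[-0.1963 -0.8037]
Step 8: x=[6.9209 12.2791] v=[-0.2556 -0.7444]

Answer: 6.9209 12.2791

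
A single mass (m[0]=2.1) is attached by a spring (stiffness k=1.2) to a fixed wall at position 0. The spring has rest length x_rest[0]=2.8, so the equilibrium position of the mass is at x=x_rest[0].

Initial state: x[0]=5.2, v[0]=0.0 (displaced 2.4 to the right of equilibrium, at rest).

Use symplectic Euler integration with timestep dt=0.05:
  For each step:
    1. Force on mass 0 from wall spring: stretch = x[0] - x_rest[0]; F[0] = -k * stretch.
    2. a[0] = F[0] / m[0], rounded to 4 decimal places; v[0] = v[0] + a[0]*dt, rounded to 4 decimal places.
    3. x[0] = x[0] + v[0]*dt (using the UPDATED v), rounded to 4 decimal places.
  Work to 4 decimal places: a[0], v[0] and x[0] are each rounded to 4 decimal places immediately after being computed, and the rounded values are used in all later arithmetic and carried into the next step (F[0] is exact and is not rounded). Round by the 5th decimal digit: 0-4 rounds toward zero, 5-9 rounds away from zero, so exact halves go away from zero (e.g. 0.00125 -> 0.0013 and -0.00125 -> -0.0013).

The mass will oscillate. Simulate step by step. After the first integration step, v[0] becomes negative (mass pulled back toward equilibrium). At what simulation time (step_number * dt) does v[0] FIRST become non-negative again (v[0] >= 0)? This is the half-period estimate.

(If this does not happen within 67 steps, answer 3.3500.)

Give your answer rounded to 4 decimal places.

Step 0: x=[5.2000] v=[0.0000]
Step 1: x=[5.1966] v=[-0.0686]
Step 2: x=[5.1897] v=[-0.1371]
Step 3: x=[5.1794] v=[-0.2054]
Step 4: x=[5.1657] v=[-0.2734]
Step 5: x=[5.1487] v=[-0.3410]
Step 6: x=[5.1283] v=[-0.4081]
Step 7: x=[5.1046] v=[-0.4746]
Step 8: x=[5.0776] v=[-0.5404]
Step 9: x=[5.0473] v=[-0.6055]
Step 10: x=[5.0138] v=[-0.6697]
Step 11: x=[4.9772] v=[-0.7330]
Step 12: x=[4.9374] v=[-0.7952]
Step 13: x=[4.8946] v=[-0.8563]
Step 14: x=[4.8488] v=[-0.9161]
Step 15: x=[4.8001] v=[-0.9746]
Step 16: x=[4.7485] v=[-1.0317]
Step 17: x=[4.6941] v=[-1.0874]
Step 18: x=[4.6370] v=[-1.1415]
Step 19: x=[4.5773] v=[-1.1940]
Step 20: x=[4.5151] v=[-1.2448]
Step 21: x=[4.4504] v=[-1.2938]
Step 22: x=[4.3834] v=[-1.3410]
Step 23: x=[4.3141] v=[-1.3862]
Step 24: x=[4.2426] v=[-1.4295]
Step 25: x=[4.1691] v=[-1.4707]
Step 26: x=[4.0936] v=[-1.5098]
Step 27: x=[4.0163] v=[-1.5468]
Step 28: x=[3.9372] v=[-1.5816]
Step 29: x=[3.8565] v=[-1.6141]
Step 30: x=[3.7743] v=[-1.6443]
Step 31: x=[3.6907] v=[-1.6721]
Step 32: x=[3.6058] v=[-1.6976]
Step 33: x=[3.5198] v=[-1.7206]
Step 34: x=[3.4327] v=[-1.7412]
Step 35: x=[3.3447] v=[-1.7593]
Step 36: x=[3.2560] v=[-1.7749]
Step 37: x=[3.1666] v=[-1.7879]
Step 38: x=[3.0767] v=[-1.7984]
Step 39: x=[2.9864] v=[-1.8063]
Step 40: x=[2.8958] v=[-1.8116]
Step 41: x=[2.8051] v=[-1.8143]
Step 42: x=[2.7144] v=[-1.8144]
Step 43: x=[2.6238] v=[-1.8120]
Step 44: x=[2.5335] v=[-1.8070]
Step 45: x=[2.4435] v=[-1.7994]
Step 46: x=[2.3540] v=[-1.7892]
Step 47: x=[2.2652] v=[-1.7765]
Step 48: x=[2.1771] v=[-1.7612]
Step 49: x=[2.0899] v=[-1.7434]
Step 50: x=[2.0037] v=[-1.7231]
Step 51: x=[1.9187] v=[-1.7004]
Step 52: x=[1.8349] v=[-1.6752]
Step 53: x=[1.7525] v=[-1.6476]
Step 54: x=[1.6716] v=[-1.6177]
Step 55: x=[1.5923] v=[-1.5855]
Step 56: x=[1.5148] v=[-1.5510]
Step 57: x=[1.4391] v=[-1.5143]
Step 58: x=[1.3653] v=[-1.4754]
Step 59: x=[1.2936] v=[-1.4344]
Step 60: x=[1.2240] v=[-1.3914]
Step 61: x=[1.1567] v=[-1.3464]
Step 62: x=[1.0917] v=[-1.2995]
Step 63: x=[1.0292] v=[-1.2507]
Step 64: x=[0.9692] v=[-1.2001]
Step 65: x=[0.9118] v=[-1.1478]
Step 66: x=[0.8571] v=[-1.0939]
Step 67: x=[0.8052] v=[-1.0384]
v[0] did not become non-negative within 67 steps; using fallback time=3.3500

Answer: 3.3500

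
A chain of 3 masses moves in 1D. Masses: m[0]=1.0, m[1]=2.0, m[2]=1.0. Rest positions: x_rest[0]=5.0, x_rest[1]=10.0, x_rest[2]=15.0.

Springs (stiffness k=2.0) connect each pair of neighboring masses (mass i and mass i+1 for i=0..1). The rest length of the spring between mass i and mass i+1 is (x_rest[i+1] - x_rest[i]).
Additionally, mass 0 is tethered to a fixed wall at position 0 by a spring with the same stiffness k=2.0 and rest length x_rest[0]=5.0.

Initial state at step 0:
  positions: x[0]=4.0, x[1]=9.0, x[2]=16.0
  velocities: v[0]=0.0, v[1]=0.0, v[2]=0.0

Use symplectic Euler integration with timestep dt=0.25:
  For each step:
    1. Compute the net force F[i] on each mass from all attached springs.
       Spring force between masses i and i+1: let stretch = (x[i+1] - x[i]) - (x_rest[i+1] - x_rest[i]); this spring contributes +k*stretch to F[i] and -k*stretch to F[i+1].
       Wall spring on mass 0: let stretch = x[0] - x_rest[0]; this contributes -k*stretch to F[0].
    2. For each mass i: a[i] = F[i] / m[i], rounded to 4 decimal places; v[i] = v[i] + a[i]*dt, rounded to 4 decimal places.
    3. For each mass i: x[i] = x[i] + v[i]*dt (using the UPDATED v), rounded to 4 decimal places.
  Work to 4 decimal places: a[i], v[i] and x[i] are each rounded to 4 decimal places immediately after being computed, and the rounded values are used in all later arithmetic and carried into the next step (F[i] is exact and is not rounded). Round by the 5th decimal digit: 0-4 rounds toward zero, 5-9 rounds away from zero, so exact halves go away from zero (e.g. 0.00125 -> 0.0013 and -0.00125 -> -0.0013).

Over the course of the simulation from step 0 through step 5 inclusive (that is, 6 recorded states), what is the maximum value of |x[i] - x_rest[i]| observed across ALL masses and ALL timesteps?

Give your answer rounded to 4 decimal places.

Step 0: x=[4.0000 9.0000 16.0000] v=[0.0000 0.0000 0.0000]
Step 1: x=[4.1250 9.1250 15.7500] v=[0.5000 0.5000 -1.0000]
Step 2: x=[4.3594 9.3516 15.2969] v=[0.9375 0.9063 -1.8125]
Step 3: x=[4.6729 9.6378 14.7256] v=[1.2539 1.1446 -2.2852]
Step 4: x=[5.0229 9.9316 14.1433] v=[1.3999 1.1753 -2.3291]
Step 5: x=[5.3586 10.1819 13.6596] v=[1.3428 1.0011 -1.9350]
Max displacement = 1.3404

Answer: 1.3404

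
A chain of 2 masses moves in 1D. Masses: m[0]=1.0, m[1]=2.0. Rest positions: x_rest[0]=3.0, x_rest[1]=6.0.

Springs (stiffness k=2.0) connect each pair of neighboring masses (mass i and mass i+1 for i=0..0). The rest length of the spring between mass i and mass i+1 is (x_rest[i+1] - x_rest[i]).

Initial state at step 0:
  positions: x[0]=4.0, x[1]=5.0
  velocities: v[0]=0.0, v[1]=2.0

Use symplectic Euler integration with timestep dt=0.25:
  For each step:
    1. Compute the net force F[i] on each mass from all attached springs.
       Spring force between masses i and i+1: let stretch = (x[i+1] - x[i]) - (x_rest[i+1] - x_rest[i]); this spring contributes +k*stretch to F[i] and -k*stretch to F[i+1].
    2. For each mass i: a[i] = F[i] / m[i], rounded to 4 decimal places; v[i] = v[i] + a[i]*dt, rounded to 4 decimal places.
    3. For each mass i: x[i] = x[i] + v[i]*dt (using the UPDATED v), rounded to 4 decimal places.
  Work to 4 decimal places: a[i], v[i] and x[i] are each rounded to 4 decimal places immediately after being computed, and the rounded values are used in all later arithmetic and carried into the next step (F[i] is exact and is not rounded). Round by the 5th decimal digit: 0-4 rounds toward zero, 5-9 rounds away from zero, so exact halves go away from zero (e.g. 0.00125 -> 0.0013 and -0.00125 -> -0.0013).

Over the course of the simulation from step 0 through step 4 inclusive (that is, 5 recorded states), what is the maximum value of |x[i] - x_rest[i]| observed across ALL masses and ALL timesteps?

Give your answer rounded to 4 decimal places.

Answer: 1.6500

Derivation:
Step 0: x=[4.0000 5.0000] v=[0.0000 2.0000]
Step 1: x=[3.7500 5.6250] v=[-1.0000 2.5000]
Step 2: x=[3.3594 6.3203] v=[-1.5625 2.7813]
Step 3: x=[2.9639 7.0181] v=[-1.5821 2.7911]
Step 4: x=[2.7002 7.6500] v=[-1.0550 2.5276]
Max displacement = 1.6500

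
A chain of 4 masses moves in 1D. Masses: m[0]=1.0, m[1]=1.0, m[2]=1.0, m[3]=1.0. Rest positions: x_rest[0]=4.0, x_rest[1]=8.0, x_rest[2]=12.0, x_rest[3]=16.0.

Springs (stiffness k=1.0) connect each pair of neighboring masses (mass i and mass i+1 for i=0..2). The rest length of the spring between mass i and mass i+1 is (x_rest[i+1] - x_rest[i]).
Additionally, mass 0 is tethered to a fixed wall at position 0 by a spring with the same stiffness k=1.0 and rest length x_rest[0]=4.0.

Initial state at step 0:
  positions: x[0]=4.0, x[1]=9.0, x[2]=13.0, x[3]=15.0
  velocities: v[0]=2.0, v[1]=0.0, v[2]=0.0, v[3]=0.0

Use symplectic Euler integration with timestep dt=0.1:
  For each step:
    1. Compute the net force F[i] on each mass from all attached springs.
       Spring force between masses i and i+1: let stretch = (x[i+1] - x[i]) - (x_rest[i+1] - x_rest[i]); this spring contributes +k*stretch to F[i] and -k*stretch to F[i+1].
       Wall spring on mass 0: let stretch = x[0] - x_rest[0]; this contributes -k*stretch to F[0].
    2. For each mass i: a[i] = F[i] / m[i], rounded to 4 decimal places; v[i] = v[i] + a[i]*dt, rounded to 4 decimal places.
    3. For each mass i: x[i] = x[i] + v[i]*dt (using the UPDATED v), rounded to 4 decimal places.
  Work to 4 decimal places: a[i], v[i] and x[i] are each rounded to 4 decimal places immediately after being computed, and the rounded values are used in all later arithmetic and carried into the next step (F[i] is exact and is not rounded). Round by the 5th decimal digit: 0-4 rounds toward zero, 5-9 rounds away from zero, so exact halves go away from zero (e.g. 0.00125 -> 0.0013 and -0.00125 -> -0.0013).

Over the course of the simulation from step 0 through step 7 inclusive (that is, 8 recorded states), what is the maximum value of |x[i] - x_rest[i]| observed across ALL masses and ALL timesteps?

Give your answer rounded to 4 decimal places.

Step 0: x=[4.0000 9.0000 13.0000 15.0000] v=[2.0000 0.0000 0.0000 0.0000]
Step 1: x=[4.2100 8.9900 12.9800 15.0200] v=[2.1000 -0.1000 -0.2000 0.2000]
Step 2: x=[4.4257 8.9721 12.9405 15.0596] v=[2.1570 -0.1790 -0.3950 0.3960]
Step 3: x=[4.6426 8.9484 12.8825 15.1180] v=[2.1691 -0.2368 -0.5799 0.5841]
Step 4: x=[4.8561 8.9210 12.8075 15.1941] v=[2.1354 -0.2740 -0.7498 0.7606]
Step 5: x=[5.0617 8.8918 12.7175 15.2863] v=[2.0563 -0.2918 -0.8998 0.9219]
Step 6: x=[5.2550 8.8626 12.6150 15.3928] v=[1.9331 -0.2922 -1.0255 1.0650]
Step 7: x=[5.4318 8.8348 12.5027 15.5115] v=[1.7684 -0.2777 -1.1230 1.1872]
Max displacement = 1.4318

Answer: 1.4318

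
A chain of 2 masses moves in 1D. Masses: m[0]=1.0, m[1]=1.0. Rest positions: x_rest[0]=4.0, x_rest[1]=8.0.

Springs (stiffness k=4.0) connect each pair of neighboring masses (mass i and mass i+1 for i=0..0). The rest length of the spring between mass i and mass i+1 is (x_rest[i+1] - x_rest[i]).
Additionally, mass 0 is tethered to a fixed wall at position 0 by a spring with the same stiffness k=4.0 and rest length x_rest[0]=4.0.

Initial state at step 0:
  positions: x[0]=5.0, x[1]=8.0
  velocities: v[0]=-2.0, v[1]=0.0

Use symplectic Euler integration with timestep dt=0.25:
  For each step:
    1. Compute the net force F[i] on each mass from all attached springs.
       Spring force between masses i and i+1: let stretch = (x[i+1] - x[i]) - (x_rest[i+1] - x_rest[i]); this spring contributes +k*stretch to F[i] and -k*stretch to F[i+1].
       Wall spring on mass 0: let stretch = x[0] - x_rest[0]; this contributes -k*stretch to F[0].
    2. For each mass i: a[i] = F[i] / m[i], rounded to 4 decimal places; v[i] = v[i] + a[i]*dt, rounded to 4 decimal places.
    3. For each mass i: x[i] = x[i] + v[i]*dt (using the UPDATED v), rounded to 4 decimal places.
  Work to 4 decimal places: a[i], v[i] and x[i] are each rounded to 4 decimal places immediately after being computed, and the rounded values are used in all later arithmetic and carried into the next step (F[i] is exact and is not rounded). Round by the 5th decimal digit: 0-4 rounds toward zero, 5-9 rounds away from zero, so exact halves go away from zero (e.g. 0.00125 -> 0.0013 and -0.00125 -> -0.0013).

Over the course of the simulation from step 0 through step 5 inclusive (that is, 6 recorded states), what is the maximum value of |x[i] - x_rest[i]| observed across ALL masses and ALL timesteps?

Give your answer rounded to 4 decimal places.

Step 0: x=[5.0000 8.0000] v=[-2.0000 0.0000]
Step 1: x=[4.0000 8.2500] v=[-4.0000 1.0000]
Step 2: x=[3.0625 8.4375] v=[-3.7500 0.7500]
Step 3: x=[2.7031 8.2813] v=[-1.4375 -0.6250]
Step 4: x=[3.0625 7.7305] v=[1.4376 -2.2032]
Step 5: x=[3.8233 7.0127] v=[3.0431 -2.8712]
Max displacement = 1.2969

Answer: 1.2969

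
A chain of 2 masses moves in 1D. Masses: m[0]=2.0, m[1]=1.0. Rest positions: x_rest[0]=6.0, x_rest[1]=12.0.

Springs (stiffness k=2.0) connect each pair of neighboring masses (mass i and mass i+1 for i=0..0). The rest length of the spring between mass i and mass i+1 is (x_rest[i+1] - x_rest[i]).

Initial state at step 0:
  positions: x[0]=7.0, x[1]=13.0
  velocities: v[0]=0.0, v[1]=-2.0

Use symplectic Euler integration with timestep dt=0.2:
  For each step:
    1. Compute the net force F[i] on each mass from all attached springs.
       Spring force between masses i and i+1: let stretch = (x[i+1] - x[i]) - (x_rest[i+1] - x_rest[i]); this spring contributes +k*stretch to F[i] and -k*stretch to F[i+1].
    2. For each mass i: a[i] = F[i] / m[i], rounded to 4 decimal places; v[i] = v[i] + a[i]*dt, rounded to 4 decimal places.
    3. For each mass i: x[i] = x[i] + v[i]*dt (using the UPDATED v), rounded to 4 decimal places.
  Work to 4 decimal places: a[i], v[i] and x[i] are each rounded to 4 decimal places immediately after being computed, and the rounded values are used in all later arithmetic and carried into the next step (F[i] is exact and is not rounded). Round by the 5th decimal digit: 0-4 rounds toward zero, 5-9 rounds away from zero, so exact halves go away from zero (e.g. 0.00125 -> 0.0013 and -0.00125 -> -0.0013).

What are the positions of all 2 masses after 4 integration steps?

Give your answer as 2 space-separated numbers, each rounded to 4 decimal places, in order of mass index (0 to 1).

Step 0: x=[7.0000 13.0000] v=[0.0000 -2.0000]
Step 1: x=[7.0000 12.6000] v=[0.0000 -2.0000]
Step 2: x=[6.9840 12.2320] v=[-0.0800 -1.8400]
Step 3: x=[6.9379 11.9242] v=[-0.2304 -1.5392]
Step 4: x=[6.8513 11.6975] v=[-0.4331 -1.1337]

Answer: 6.8513 11.6975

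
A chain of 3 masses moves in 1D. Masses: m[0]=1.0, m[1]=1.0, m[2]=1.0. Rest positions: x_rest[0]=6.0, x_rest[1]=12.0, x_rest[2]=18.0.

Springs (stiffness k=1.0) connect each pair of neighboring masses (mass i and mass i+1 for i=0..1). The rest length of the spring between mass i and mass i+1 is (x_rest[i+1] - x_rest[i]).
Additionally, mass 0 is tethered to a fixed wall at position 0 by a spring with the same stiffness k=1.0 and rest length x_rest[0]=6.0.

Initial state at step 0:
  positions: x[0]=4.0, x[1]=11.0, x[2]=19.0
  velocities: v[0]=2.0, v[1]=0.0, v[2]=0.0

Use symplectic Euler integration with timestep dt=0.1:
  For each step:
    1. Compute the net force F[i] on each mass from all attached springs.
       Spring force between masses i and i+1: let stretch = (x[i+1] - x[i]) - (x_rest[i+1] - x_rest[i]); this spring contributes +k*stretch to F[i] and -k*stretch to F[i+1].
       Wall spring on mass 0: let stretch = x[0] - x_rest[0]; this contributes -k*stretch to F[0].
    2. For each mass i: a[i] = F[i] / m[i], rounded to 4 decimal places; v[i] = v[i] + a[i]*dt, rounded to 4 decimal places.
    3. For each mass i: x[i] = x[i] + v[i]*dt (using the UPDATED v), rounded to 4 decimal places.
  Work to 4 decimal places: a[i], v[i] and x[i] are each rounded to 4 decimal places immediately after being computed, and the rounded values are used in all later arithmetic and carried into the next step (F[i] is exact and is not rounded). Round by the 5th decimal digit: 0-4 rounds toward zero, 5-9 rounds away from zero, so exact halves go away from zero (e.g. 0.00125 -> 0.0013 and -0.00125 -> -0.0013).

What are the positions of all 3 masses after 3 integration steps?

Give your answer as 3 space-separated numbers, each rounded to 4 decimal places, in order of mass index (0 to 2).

Answer: 4.7616 11.0674 18.8815

Derivation:
Step 0: x=[4.0000 11.0000 19.0000] v=[2.0000 0.0000 0.0000]
Step 1: x=[4.2300 11.0100 18.9800] v=[2.3000 0.1000 -0.2000]
Step 2: x=[4.4855 11.0319 18.9403] v=[2.5550 0.2190 -0.3970]
Step 3: x=[4.7616 11.0674 18.8815] v=[2.7611 0.3552 -0.5878]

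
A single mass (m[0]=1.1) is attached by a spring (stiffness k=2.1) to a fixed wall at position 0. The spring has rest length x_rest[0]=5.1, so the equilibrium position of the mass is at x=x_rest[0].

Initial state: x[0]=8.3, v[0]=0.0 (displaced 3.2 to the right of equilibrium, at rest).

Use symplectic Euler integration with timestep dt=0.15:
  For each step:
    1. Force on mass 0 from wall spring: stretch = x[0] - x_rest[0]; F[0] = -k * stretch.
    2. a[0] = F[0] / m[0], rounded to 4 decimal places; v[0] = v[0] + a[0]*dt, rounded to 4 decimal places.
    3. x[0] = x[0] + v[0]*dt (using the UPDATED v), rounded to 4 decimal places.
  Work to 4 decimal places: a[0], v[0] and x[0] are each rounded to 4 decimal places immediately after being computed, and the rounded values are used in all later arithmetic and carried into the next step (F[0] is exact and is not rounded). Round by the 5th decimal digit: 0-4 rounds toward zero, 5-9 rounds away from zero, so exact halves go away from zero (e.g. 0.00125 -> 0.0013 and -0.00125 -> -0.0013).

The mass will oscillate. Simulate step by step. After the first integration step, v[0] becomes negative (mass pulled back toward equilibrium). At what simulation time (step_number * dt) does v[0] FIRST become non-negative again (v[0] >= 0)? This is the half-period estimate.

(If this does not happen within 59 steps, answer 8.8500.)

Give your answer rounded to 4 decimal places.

Step 0: x=[8.3000] v=[0.0000]
Step 1: x=[8.1625] v=[-0.9164]
Step 2: x=[7.8935] v=[-1.7934]
Step 3: x=[7.5045] v=[-2.5934]
Step 4: x=[7.0122] v=[-3.2820]
Step 5: x=[6.4378] v=[-3.8296]
Step 6: x=[5.8059] v=[-4.2127]
Step 7: x=[5.1437] v=[-4.4148]
Step 8: x=[4.4796] v=[-4.4273]
Step 9: x=[3.8422] v=[-4.2496]
Step 10: x=[3.2588] v=[-3.8894]
Step 11: x=[2.7545] v=[-3.3622]
Step 12: x=[2.3509] v=[-2.6905]
Step 13: x=[2.0654] v=[-1.9033]
Step 14: x=[1.9103] v=[-1.0343]
Step 15: x=[1.8922] v=[-0.1209]
Step 16: x=[2.0119] v=[0.7977]
First v>=0 after going negative at step 16, time=2.4000

Answer: 2.4000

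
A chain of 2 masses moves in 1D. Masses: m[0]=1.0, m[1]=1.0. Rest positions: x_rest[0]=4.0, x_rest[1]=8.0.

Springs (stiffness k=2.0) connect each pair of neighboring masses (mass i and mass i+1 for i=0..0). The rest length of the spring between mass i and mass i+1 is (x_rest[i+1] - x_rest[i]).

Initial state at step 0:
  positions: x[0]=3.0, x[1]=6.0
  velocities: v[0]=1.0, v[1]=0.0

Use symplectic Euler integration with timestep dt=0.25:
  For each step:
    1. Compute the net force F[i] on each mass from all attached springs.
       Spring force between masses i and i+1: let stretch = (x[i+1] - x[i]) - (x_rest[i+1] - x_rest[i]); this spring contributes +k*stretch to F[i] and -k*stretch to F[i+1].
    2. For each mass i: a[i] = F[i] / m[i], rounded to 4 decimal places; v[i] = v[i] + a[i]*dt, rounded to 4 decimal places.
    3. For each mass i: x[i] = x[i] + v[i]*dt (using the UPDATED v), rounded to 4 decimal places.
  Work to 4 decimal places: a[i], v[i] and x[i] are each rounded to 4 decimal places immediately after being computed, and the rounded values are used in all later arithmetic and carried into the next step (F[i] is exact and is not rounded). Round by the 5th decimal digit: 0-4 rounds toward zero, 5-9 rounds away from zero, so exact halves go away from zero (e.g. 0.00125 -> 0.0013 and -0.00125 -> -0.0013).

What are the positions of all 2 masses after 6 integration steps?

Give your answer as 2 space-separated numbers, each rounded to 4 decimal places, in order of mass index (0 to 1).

Step 0: x=[3.0000 6.0000] v=[1.0000 0.0000]
Step 1: x=[3.1250 6.1250] v=[0.5000 0.5000]
Step 2: x=[3.1250 6.3750] v=[0.0000 1.0000]
Step 3: x=[3.0313 6.7188] v=[-0.3750 1.3750]
Step 4: x=[2.8985 7.1016] v=[-0.5313 1.5313]
Step 5: x=[2.7911 7.4591] v=[-0.4298 1.4298]
Step 6: x=[2.7672 7.7331] v=[-0.0958 1.0958]

Answer: 2.7672 7.7331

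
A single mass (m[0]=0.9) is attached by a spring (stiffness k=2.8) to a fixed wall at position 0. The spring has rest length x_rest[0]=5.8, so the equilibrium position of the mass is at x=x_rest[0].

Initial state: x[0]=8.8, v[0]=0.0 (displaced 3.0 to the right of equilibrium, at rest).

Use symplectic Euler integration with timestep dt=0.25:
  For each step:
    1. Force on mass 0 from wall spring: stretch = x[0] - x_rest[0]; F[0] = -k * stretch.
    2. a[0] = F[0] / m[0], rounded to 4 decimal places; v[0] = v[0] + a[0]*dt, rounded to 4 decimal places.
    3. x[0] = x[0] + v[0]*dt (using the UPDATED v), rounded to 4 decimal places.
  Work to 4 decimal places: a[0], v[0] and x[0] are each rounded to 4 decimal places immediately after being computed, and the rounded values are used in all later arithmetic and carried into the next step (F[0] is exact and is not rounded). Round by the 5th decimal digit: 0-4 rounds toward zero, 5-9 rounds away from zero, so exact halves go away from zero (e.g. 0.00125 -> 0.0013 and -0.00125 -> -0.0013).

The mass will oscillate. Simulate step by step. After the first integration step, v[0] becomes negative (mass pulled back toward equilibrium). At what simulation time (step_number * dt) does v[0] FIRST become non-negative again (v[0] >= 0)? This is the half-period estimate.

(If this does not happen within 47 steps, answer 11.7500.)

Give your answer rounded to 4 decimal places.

Step 0: x=[8.8000] v=[0.0000]
Step 1: x=[8.2167] v=[-2.3333]
Step 2: x=[7.1635] v=[-4.2130]
Step 3: x=[5.8451] v=[-5.2735]
Step 4: x=[4.5180] v=[-5.3086]
Step 5: x=[3.4401] v=[-4.3115]
Step 6: x=[2.8211] v=[-2.4760]
Step 7: x=[2.7813] v=[-0.1591]
Step 8: x=[3.3285] v=[2.1888]
First v>=0 after going negative at step 8, time=2.0000

Answer: 2.0000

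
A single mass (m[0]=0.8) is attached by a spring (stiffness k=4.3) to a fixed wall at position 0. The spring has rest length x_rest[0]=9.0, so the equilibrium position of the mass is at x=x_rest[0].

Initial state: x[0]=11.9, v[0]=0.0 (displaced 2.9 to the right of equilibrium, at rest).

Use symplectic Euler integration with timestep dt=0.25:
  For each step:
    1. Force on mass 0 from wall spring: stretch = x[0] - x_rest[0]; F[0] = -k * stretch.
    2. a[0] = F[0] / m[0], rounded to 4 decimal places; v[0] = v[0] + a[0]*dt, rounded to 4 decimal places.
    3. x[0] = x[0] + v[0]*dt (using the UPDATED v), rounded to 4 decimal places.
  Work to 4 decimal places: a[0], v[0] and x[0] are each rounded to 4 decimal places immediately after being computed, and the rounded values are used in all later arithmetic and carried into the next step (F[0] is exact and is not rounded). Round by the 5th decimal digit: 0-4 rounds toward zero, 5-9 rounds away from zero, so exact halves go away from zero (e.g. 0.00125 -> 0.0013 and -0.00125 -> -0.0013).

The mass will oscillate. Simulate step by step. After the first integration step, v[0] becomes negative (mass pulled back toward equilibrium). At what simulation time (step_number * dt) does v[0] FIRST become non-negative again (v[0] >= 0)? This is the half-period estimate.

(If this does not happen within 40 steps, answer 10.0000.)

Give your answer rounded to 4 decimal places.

Step 0: x=[11.9000] v=[0.0000]
Step 1: x=[10.9258] v=[-3.8969]
Step 2: x=[9.3046] v=[-6.4847]
Step 3: x=[7.5811] v=[-6.8940]
Step 4: x=[6.3343] v=[-4.9874]
Step 5: x=[5.9830] v=[-1.4054]
Step 6: x=[6.6452] v=[2.6487]
First v>=0 after going negative at step 6, time=1.5000

Answer: 1.5000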